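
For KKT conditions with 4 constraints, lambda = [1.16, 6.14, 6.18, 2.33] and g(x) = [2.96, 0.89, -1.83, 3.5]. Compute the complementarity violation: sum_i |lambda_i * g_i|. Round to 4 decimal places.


KKT complementary slackness check:
lambda_1 * g_1 = 1.16 * 2.96 = 3.4336
lambda_2 * g_2 = 6.14 * 0.89 = 5.4646
lambda_3 * g_3 = 6.18 * -1.83 = -11.3094
lambda_4 * g_4 = 2.33 * 3.5 = 8.155
Total violation = 3.4336 + 5.4646 + 11.3094 + 8.155 = 28.3626


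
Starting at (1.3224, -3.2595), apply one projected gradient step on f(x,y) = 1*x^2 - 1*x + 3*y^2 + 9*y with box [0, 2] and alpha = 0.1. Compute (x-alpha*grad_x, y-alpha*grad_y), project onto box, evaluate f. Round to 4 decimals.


Step 1: Compute gradient at (1.3224, -3.2595).
grad_x = 2*1*1.3224 - 1 = 1.6448
grad_y = 2*3*-3.2595 + 9 = -10.557
Step 2: Gradient step.
x_raw = 1.3224 - 0.1*1.6448 = 1.1579
y_raw = -3.2595 - 0.1*-10.557 = -2.2038
Step 3: Project onto [0, 2].
x_proj = clip(1.1579) = 1.1579
y_proj = clip(-2.2038) = 0.0
Step 4: Evaluate f.
f(1.1579, 0.0) = 0.1829


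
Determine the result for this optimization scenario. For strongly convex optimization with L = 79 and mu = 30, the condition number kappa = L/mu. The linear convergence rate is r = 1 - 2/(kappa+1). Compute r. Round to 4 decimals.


Step 1: Compute the condition number.
kappa = L/mu = 79/30 = 2.6333
Step 2: Compute the convergence rate.
r = 1 - 2/(kappa + 1) = 1 - 2*mu/(L + mu) = (L - mu)/(L + mu) = 49/109 = 0.4495


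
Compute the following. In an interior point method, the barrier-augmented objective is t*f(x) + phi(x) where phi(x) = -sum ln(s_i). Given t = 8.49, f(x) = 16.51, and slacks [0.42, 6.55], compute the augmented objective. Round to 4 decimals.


Step 1: Compute log-barrier.
ln values: [-0.8675, 1.8795]
phi = -(-0.8675 + 1.8795) = -1.012
Step 2: Compute augmented objective.
t*f(x) = 8.49*16.51 = 140.1699
Total = 140.1699 - 1.012 = 139.1579


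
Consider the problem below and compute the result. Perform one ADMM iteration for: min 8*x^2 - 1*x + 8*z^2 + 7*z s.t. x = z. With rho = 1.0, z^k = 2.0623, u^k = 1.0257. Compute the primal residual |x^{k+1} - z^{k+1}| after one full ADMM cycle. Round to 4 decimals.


ADMM iteration with rho = 1.0, z^k = 2.0623, u^k = 1.0257
Step 1: x-update.
Minimize 8*x^2 - 1*x + (1.0/2)*(x - 2.0623 + 1.0257)^2
FOC: (2*8 + 1.0)*x = 1 + 1.0*(2.0623 - 1.0257)
x^{k+1} = 0.1198
Step 2: z-update.
Minimize 8*z^2 + 7*z + (1.0/2)*(0.1198 - z + 1.0257)^2
FOC: (2*8 + 1.0)*z = -7 + 1.0*(0.1198 + 1.0257)
z^{k+1} = -0.3444
Step 3: u-update.
u^{k+1} = 1.0257 + 0.1198 + 0.3444 = 1.4899
Step 4: Primal residual = |0.1198 + 0.3444| = 0.4642


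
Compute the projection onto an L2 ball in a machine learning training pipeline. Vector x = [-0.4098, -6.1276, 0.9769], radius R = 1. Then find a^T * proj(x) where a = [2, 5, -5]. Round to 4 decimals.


Step 1: Compute ||x|| (intermediates to 6 decimals).
||x|| = sqrt((-0.4098)^2 + (-6.1276)^2 + 0.9769^2) = 6.218501
Step 2: Project.
Since ||x|| > R, scale = R/||x|| = 1/6.218501 = 0.16081, proj(x) = scale * x
proj(x) = [-0.0659, -0.985379, 0.157095]
Step 3: Dot product.
a^T * proj(x) = 2*(-0.0659) + 5*(-0.985379) - 5*0.157095 = -5.8442


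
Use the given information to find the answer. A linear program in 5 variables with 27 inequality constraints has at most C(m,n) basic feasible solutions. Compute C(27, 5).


Each vertex corresponds to some choice of n active constraints out of m, so the number of vertices is at most C(m, n) = m! / (n!(m-n)!).
m = 27, n = 5
Numerator: 27 * 26 * 25 * 24 * 23
Denominator: 5! = 120
C(27, 5) = 80730


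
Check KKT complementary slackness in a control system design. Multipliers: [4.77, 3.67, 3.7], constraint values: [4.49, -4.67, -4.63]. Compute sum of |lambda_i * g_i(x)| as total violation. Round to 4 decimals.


KKT complementary slackness check:
lambda_1 * g_1 = 4.77 * 4.49 = 21.4173
lambda_2 * g_2 = 3.67 * -4.67 = -17.1389
lambda_3 * g_3 = 3.7 * -4.63 = -17.131
Total violation = 21.4173 + 17.1389 + 17.131 = 55.6872


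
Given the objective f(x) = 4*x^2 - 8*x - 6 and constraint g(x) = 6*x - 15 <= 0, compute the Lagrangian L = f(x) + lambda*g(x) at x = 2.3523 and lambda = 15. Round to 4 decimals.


Step 1: Evaluate f(x).
f(2.3523) = 4*2.3523^2 - 8*2.3523 - 6 = -2.6851
Step 2: Evaluate g(x).
g(2.3523) = 6*2.3523 - 15 = -0.8862
Step 3: Compute Lagrangian.
L = -2.6851 + 15*-0.8862 = -15.9781


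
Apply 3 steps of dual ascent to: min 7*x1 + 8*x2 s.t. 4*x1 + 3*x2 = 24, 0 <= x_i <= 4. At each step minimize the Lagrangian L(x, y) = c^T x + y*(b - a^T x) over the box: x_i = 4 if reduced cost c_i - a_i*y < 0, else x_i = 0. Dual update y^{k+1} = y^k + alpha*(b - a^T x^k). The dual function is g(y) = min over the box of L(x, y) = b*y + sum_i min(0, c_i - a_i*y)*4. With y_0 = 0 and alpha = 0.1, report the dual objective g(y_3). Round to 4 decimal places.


Dual ascent for LP: min 7*x1 + 8*x2, 4*x1 + 3*x2 = 24, 0 <= x_i <= 4
Step 1: y^k = 0.0, reduced costs: (7.0, 8.0)
  x^k = (0.0, 0.0), subgradient = b - a^T x = 24.0
  y^{k+1} = 0.0 + 0.1*24.0 = 2.4
Step 2: y^k = 2.4, reduced costs: (-2.6, 0.8)
  x^k = (4.0, 0.0), subgradient = b - a^T x = 8.0
  y^{k+1} = 2.4 + 0.1*8.0 = 3.2
Step 3: y^k = 3.2, reduced costs: (-5.8, -1.6)
  x^k = (4.0, 4.0), subgradient = b - a^T x = -4.0
  y^{k+1} = 3.2 + 0.1*-4.0 = 2.8
Dual objective at y_3 = 2.8: reduced costs (-4.2, -0.4), box minimizer x = (4.0, 4.0)
g(y_3) = b*y + (c1 - a1*y)*x1 + (c2 - a2*y)*x2 = 24*2.8 + (-4.2)*4.0 + (-0.4)*4.0 = 67.2 - 16.8 - 1.6 = 48.8


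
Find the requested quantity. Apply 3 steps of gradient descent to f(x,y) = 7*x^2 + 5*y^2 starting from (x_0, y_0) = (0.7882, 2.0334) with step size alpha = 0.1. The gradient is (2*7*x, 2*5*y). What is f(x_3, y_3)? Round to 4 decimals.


Gradient descent on f(x,y) = 7*x^2 + 5*y^2.
Starting point: (0.7882, 2.0334), alpha = 0.1
Step 1: grad_x = 2*7*0.7882 = 11.0348, grad_y = 2*5*2.0334 = 20.334
  x_1 = 0.7882 - 0.1*11.0348 = -0.3153
  y_1 = 2.0334 - 0.1*20.334 = 0.0
Step 2: grad_x = 2*7*-0.3153 = -4.4139, grad_y = 2*5*0.0 = 0.0
  x_2 = -0.3153 - 0.1*-4.4139 = 0.1261
  y_2 = 0.0 - 0.1*0.0 = 0.0
Step 3: grad_x = 2*7*0.1261 = 1.7656, grad_y = 2*5*0.0 = 0.0
  x_3 = 0.1261 - 0.1*1.7656 = -0.0504
  y_3 = 0.0 - 0.1*0.0 = 0.0
f(-0.0504, 0.0) = 7*(-0.0504)^2 + 5*0.0^2 = 0.0178


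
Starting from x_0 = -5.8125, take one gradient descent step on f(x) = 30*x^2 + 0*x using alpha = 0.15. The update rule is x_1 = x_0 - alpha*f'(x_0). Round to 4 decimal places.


We compute the gradient at x_0 and apply the update.
f'(x) = 60*x + 0
f'(-5.8125) = 60*-5.8125 + 0 = -348.75
x_1 = -5.8125 - 0.15*-348.75 = 46.5


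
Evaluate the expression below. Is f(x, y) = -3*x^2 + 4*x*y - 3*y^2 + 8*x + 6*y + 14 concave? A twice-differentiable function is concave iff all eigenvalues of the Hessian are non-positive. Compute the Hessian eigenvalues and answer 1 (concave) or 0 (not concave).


The Hessian of f(x,y) = -3*x^2 + 4*x*y - 3*y^2 + 8*x + 6*y + 14 is:
H = [[-6, 4], [4, -6]]
Trace = -6 - 6 = -12
Determinant = -6*-6 - (4)^2 = 20
Discriminant = (-12)^2 - 4*20 = 64.0
Eigenvalues: lambda_1 = -10.0, lambda_2 = -2.0
The function is concave.

1


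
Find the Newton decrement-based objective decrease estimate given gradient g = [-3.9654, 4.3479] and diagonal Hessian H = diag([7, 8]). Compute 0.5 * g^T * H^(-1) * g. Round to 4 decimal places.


Step 1: H is diagonal, so H^(-1) * g = [-0.5665, 0.5435].
Step 2: g^T H^(-1) g = sum_i g_i^2 / H_ii
  = (-3.9654)^2/7 + (4.3479)^2/8
  = 2.2463 + 2.363 = 4.6094
Step 3: Objective decrease = 0.5 * g^T H^(-1) g = 2.3047


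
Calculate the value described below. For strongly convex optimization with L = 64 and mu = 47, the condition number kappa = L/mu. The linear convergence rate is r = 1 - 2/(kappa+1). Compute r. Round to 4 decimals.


Step 1: Compute the condition number.
kappa = L/mu = 64/47 = 1.3617
Step 2: Compute the convergence rate.
r = 1 - 2/(kappa + 1) = 1 - 2*mu/(L + mu) = (L - mu)/(L + mu) = 17/111 = 0.1532


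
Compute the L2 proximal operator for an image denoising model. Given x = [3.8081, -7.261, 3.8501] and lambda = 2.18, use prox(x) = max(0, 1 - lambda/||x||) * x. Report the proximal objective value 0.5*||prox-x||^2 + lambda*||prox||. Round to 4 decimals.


Step 1: Compute ||x||.
||x|| = 9.058
Step 2: Compute scaling factor.
scale = max(0, 1 - 2.18/9.058) = 0.7593
Step 3: prox(x) = [2.8916, -5.5135, 2.9235]
||prox(x)|| = 6.878
Step 4: Proximal objective.
0.5*||prox-x||^2 = 2.3762
lambda*||prox|| = 14.994
Total = 17.3702


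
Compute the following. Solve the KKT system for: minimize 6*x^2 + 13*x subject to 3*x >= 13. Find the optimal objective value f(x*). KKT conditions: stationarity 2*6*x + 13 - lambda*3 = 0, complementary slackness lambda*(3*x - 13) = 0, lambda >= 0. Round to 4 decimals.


Step 1: Try lambda = 0 (constraint inactive).
x_unc = -13/(2*6) = -1.0833
Check: 3*-1.0833 = -3.2499 < 13 -- violated!
Step 2: Constraint must be active: 3*x = 13
x* = 13/3 = 4.3333 (rounded; the exact value 13/3 is used below)
lambda = (2*6*(13/3) + 13)/3 = 21.6667
Step 3: Compute optimal value.
f(x*) = 6*(13/3)^2 + 13*(13/3) = 169.0


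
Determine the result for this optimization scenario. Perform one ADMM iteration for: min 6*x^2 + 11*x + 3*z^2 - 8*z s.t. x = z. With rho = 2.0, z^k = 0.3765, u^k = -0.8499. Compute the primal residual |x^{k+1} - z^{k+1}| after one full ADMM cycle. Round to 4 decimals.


ADMM iteration with rho = 2.0, z^k = 0.3765, u^k = -0.8499
Step 1: x-update.
Minimize 6*x^2 + 11*x + (2.0/2)*(x - 0.3765 - 0.8499)^2
FOC: (2*6 + 2.0)*x = -11 + 2.0*(0.3765 + 0.8499)
x^{k+1} = -0.6105
Step 2: z-update.
Minimize 3*z^2 - 8*z + (2.0/2)*(-0.6105 - z - 0.8499)^2
FOC: (2*3 + 2.0)*z = 8 + 2.0*(-0.6105 - 0.8499)
z^{k+1} = 0.6349
Step 3: u-update.
u^{k+1} = -0.8499 - 0.6105 - 0.6349 = -2.0953
Step 4: Primal residual = |-0.6105 - 0.6349| = 1.2454


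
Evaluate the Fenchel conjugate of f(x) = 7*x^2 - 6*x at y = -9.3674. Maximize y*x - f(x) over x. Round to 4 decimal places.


f*(y) = sup_x {y*x - a*x^2 - b*x} = sup_x {(y-b)*x - a*x^2}
FOC: (y - b) - 2a*x = 0 => x* = (y - b)/(2a)
x* = (-9.3674 + 6)/(2*7) = -0.2405
f*(-9.3674) = (y-b)^2/(4a) = (-9.3674 + 6)^2/(4*7)
= 11.3394/28 = 0.405


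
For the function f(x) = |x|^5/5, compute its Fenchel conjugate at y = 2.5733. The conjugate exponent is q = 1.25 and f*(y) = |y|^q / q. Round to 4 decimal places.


The conjugate exponent q satisfies 1/p + 1/q = 1.
p = 5, so q = 5/(5 - 1) = 1.25
|y|^q = 2.5733^1.25 = 3.2592
f*(2.5733) = 3.2592 / 1.25 = 2.6074


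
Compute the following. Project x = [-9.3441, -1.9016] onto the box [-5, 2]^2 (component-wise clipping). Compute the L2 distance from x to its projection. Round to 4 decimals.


Project each component onto [-5, 2].
clip(-9.3441) = -5.0, clip(-1.9016) = -1.9016
Projection = [-5.0, -1.9016]
Squared diffs: [18.8712, 0.0]
Distance = sqrt(18.8712) = 4.3441


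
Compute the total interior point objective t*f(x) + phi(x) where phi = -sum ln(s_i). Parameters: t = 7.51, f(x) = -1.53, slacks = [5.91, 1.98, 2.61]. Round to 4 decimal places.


Step 1: Compute log-barrier.
ln values: [1.7766, 0.6831, 0.9594]
phi = -(1.7766 + 0.6831 + 0.9594) = -3.4191
Step 2: Compute augmented objective.
t*f(x) = 7.51*-1.53 = -11.4903
Total = -11.4903 - 3.4191 = -14.9094


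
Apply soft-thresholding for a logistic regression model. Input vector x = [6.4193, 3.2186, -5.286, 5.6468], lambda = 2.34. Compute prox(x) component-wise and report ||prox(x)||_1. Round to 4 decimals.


Soft-thresholding with lambda = 2.34:
prox(6.4193) = sign(6.4193)*max(|6.4193| - 2.34, 0) = 4.0793
prox(3.2186) = sign(3.2186)*max(|3.2186| - 2.34, 0) = 0.8786
prox(-5.286) = sign(-5.286)*max(|-5.286| - 2.34, 0) = -2.946
prox(5.6468) = sign(5.6468)*max(|5.6468| - 2.34, 0) = 3.3068
prox(x) = [4.0793, 0.8786, -2.946, 3.3068]
||prox(x)||_1 = 4.0793 + 0.8786 + 2.946 + 3.3068 = 11.2107


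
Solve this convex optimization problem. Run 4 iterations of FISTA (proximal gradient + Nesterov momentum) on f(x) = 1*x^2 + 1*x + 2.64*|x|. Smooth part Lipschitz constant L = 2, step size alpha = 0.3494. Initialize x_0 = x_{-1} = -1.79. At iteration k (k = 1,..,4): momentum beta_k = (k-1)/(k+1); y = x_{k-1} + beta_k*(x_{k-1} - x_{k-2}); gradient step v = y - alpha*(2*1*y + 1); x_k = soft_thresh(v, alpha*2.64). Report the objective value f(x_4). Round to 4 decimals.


FISTA on f(x) = 1*x^2 + 1*x + 2.64*|x|
L = 2, alpha = 0.3494
Iteration 1: beta = 0.0, y = -1.79 + 0.0*(-1.79 + 1.79) = -1.79
  grad(y) = -2.58, v = y - alpha*grad = -0.8885
  prox(v) = soft_thresh(-0.8885, 0.9224) = 0.0
Iteration 2: beta = 0.3333, y = 0.0 + 0.3333*(0.0 + 1.79) = 0.5967
  grad(y) = 2.1933, v = y - alpha*grad = -0.1697
  prox(v) = soft_thresh(-0.1697, 0.9224) = 0.0
Iteration 3: beta = 0.5, y = 0.0 + 0.5*(0.0 - 0.0) = 0.0
  grad(y) = 1.0, v = y - alpha*grad = -0.3494
  prox(v) = soft_thresh(-0.3494, 0.9224) = 0.0
Iteration 4: beta = 0.6, y = 0.0 + 0.6*(0.0 - 0.0) = 0.0
  grad(y) = 1.0, v = y - alpha*grad = -0.3494
  prox(v) = soft_thresh(-0.3494, 0.9224) = 0.0
f(x_4) = 1*0.0^2 + 1*0.0 + 2.64*|0.0| = 0.0


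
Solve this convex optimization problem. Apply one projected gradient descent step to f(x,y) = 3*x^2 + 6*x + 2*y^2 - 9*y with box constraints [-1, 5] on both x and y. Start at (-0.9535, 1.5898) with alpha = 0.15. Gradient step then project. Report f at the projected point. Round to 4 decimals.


Step 1: Compute gradient at (-0.9535, 1.5898).
grad_x = 2*3*-0.9535 + 6 = 0.279
grad_y = 2*2*1.5898 - 9 = -2.6408
Step 2: Gradient step.
x_raw = -0.9535 - 0.15*0.279 = -0.9954
y_raw = 1.5898 - 0.15*-2.6408 = 1.9859
Step 3: Project onto [-1, 5].
x_proj = clip(-0.9954) = -0.9954
y_proj = clip(1.9859) = 1.9859
Step 4: Evaluate f.
f(-0.9954, 1.9859) = -12.9855


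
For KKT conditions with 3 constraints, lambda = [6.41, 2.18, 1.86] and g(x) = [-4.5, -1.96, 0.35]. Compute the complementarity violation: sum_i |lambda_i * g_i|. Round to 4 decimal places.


KKT complementary slackness check:
lambda_1 * g_1 = 6.41 * -4.5 = -28.845
lambda_2 * g_2 = 2.18 * -1.96 = -4.2728
lambda_3 * g_3 = 1.86 * 0.35 = 0.651
Total violation = 28.845 + 4.2728 + 0.651 = 33.7688


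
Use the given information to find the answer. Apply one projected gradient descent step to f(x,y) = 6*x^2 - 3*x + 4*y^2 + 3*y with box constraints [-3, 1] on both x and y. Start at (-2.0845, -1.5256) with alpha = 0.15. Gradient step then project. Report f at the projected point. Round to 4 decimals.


Step 1: Compute gradient at (-2.0845, -1.5256).
grad_x = 2*6*-2.0845 - 3 = -28.014
grad_y = 2*4*-1.5256 + 3 = -9.2048
Step 2: Gradient step.
x_raw = -2.0845 - 0.15*-28.014 = 2.1176
y_raw = -1.5256 - 0.15*-9.2048 = -0.1449
Step 3: Project onto [-3, 1].
x_proj = clip(2.1176) = 1.0
y_proj = clip(-0.1449) = -0.1449
Step 4: Evaluate f.
f(1.0, -0.1449) = 2.6493


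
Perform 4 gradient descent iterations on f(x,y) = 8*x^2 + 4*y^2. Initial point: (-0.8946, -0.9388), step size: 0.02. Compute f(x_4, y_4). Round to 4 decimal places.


Gradient descent on f(x,y) = 8*x^2 + 4*y^2.
Starting point: (-0.8946, -0.9388), alpha = 0.02
Step 1: grad_x = 2*8*-0.8946 = -14.3136, grad_y = 2*4*-0.9388 = -7.5104
  x_1 = -0.8946 - 0.02*-14.3136 = -0.6083
  y_1 = -0.9388 - 0.02*-7.5104 = -0.7886
Step 2: grad_x = 2*8*-0.6083 = -9.7332, grad_y = 2*4*-0.7886 = -6.3087
  x_2 = -0.6083 - 0.02*-9.7332 = -0.4137
  y_2 = -0.7886 - 0.02*-6.3087 = -0.6624
Step 3: grad_x = 2*8*-0.4137 = -6.6186, grad_y = 2*4*-0.6624 = -5.2993
  x_3 = -0.4137 - 0.02*-6.6186 = -0.2813
  y_3 = -0.6624 - 0.02*-5.2993 = -0.5564
Step 4: grad_x = 2*8*-0.2813 = -4.5007, grad_y = 2*4*-0.5564 = -4.4514
  x_4 = -0.2813 - 0.02*-4.5007 = -0.1913
  y_4 = -0.5564 - 0.02*-4.4514 = -0.4674
f(-0.1913, -0.4674) = 8*(-0.1913)^2 + 4*(-0.4674)^2 = 1.1666


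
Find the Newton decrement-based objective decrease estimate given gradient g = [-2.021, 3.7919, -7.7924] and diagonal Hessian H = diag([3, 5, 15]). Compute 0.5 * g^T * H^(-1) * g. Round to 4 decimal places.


Step 1: H is diagonal, so H^(-1) * g = [-0.6737, 0.7584, -0.5195].
Step 2: g^T H^(-1) g = sum_i g_i^2 / H_ii
  = (-2.021)^2/3 + (3.7919)^2/5 + (-7.7924)^2/15
  = 1.3615 + 2.8757 + 4.0481 = 8.2853
Step 3: Objective decrease = 0.5 * g^T H^(-1) g = 4.1426


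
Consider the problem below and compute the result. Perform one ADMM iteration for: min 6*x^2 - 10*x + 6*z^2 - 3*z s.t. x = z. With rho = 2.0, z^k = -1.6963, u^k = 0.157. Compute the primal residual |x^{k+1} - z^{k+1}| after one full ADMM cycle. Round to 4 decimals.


ADMM iteration with rho = 2.0, z^k = -1.6963, u^k = 0.157
Step 1: x-update.
Minimize 6*x^2 - 10*x + (2.0/2)*(x + 1.6963 + 0.157)^2
FOC: (2*6 + 2.0)*x = 10 + 2.0*(-1.6963 - 0.157)
x^{k+1} = 0.4495
Step 2: z-update.
Minimize 6*z^2 - 3*z + (2.0/2)*(0.4495 - z + 0.157)^2
FOC: (2*6 + 2.0)*z = 3 + 2.0*(0.4495 + 0.157)
z^{k+1} = 0.3009
Step 3: u-update.
u^{k+1} = 0.157 + 0.4495 - 0.3009 = 0.3056
Step 4: Primal residual = |0.4495 - 0.3009| = 0.1486


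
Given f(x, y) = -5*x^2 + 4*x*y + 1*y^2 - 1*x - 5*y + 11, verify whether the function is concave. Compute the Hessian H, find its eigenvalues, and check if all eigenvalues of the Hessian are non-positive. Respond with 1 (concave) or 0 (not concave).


The Hessian of f(x,y) = -5*x^2 + 4*x*y + 1*y^2 - 1*x - 5*y + 11 is:
H = [[-10, 4], [4, 2]]
Trace = -10 + 2 = -8
Determinant = -10*2 - (4)^2 = -36
Discriminant = (-8)^2 - 4*-36 = 208.0
Eigenvalues: lambda_1 = -11.2111, lambda_2 = 3.2111
The function is not concave.

0


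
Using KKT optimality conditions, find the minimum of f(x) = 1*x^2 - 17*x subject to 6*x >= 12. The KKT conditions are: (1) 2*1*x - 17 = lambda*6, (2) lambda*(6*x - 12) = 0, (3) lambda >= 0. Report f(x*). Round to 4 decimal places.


Step 1: Try lambda = 0 (constraint inactive).
Stationarity: 2*1*x - 17 = 0
x* = 17/(2*1) = 8.5
Check constraint: 6*8.5 = 51.0 >= 12 -- satisfied.
Step 2: Compute optimal value.
f(x*) = 1*8.5^2 - 17*8.5 = -72.25


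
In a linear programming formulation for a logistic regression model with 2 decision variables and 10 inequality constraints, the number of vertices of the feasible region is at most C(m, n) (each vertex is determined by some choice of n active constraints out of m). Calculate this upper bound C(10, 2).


Each vertex corresponds to some choice of n active constraints out of m, so the number of vertices is at most C(m, n) = m! / (n!(m-n)!).
m = 10, n = 2
Numerator: 10 * 9
Denominator: 2! = 2
C(10, 2) = 45


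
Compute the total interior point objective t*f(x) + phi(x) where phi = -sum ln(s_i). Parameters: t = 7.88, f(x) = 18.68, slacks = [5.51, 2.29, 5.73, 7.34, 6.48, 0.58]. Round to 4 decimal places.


Step 1: Compute log-barrier.
ln values: [1.7066, 0.8286, 1.7457, 1.9933, 1.8687, -0.5447]
phi = -(1.7066 + 0.8286 + 1.7457 + 1.9933 + 1.8687 - 0.5447) = -7.5982
Step 2: Compute augmented objective.
t*f(x) = 7.88*18.68 = 147.1984
Total = 147.1984 - 7.5982 = 139.6002


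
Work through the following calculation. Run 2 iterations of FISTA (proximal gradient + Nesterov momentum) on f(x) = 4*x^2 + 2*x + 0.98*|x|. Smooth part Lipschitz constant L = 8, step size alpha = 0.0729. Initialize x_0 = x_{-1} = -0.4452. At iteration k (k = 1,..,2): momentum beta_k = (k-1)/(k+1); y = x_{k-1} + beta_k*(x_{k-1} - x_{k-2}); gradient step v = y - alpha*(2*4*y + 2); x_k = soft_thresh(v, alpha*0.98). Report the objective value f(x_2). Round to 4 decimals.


FISTA on f(x) = 4*x^2 + 2*x + 0.98*|x|
L = 8, alpha = 0.0729
Iteration 1: beta = 0.0, y = -0.4452 + 0.0*(-0.4452 + 0.4452) = -0.4452
  grad(y) = -1.5616, v = y - alpha*grad = -0.3314
  prox(v) = soft_thresh(-0.3314, 0.0714) = -0.2599
Iteration 2: beta = 0.3333, y = -0.2599 + 0.3333*(-0.2599 + 0.4452) = -0.1982
  grad(y) = 0.4147, v = y - alpha*grad = -0.2284
  prox(v) = soft_thresh(-0.2284, 0.0714) = -0.1569
f(x_2) = 4*(-0.1569)^2 + 2*(-0.1569) + 0.98*|-0.1569| = -0.0616


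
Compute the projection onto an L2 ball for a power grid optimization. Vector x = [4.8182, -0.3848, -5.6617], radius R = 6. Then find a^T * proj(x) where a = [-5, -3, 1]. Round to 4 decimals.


Step 1: Compute ||x|| (intermediates to 6 decimals).
||x|| = sqrt(4.8182^2 + (-0.3848)^2 + (-5.6617)^2) = 7.444325
Step 2: Project.
Since ||x|| > R, scale = R/||x|| = 6/7.444325 = 0.805983, proj(x) = scale * x
proj(x) = [3.883387, -0.310142, -4.563234]
Step 3: Dot product.
a^T * proj(x) = -5*3.883387 - 3*(-0.310142) + 1*(-4.563234) = -23.0497


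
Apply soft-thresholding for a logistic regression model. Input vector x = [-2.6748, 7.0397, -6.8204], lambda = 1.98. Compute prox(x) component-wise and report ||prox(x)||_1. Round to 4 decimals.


Soft-thresholding with lambda = 1.98:
prox(-2.6748) = sign(-2.6748)*max(|-2.6748| - 1.98, 0) = -0.6948
prox(7.0397) = sign(7.0397)*max(|7.0397| - 1.98, 0) = 5.0597
prox(-6.8204) = sign(-6.8204)*max(|-6.8204| - 1.98, 0) = -4.8404
prox(x) = [-0.6948, 5.0597, -4.8404]
||prox(x)||_1 = 0.6948 + 5.0597 + 4.8404 = 10.5949


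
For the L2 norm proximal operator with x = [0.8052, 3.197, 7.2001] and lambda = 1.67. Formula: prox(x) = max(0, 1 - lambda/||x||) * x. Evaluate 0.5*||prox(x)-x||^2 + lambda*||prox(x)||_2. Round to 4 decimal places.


Step 1: Compute ||x||.
||x|| = 7.919
Step 2: Compute scaling factor.
scale = max(0, 1 - 1.67/7.919) = 0.7891
Step 3: prox(x) = [0.6354, 2.5228, 5.6817]
||prox(x)|| = 6.249
Step 4: Proximal objective.
0.5*||prox-x||^2 = 1.3945
lambda*||prox|| = 10.4358
Total = 11.8303


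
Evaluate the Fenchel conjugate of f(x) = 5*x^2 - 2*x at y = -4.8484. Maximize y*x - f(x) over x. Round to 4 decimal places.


f*(y) = sup_x {y*x - a*x^2 - b*x} = sup_x {(y-b)*x - a*x^2}
FOC: (y - b) - 2a*x = 0 => x* = (y - b)/(2a)
x* = (-4.8484 + 2)/(2*5) = -0.2848
f*(-4.8484) = (y-b)^2/(4a) = (-4.8484 + 2)^2/(4*5)
= 8.1134/20 = 0.4057


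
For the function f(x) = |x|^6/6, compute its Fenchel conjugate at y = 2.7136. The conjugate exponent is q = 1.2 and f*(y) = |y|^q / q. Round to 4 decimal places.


The conjugate exponent q satisfies 1/p + 1/q = 1.
p = 6, so q = 6/(6 - 1) = 1.2
|y|^q = 2.7136^1.2 = 3.3133
f*(2.7136) = 3.3133 / 1.2 = 2.761


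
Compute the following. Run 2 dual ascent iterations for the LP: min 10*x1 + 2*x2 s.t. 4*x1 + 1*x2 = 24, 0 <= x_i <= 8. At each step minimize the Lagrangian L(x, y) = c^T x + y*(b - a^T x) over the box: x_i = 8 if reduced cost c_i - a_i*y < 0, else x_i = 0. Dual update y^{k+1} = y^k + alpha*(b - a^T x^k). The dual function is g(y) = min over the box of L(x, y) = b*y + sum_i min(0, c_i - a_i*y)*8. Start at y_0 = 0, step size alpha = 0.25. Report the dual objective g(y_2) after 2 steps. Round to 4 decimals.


Dual ascent for LP: min 10*x1 + 2*x2, 4*x1 + 1*x2 = 24, 0 <= x_i <= 8
Step 1: y^k = 0.0, reduced costs: (10.0, 2.0)
  x^k = (0.0, 0.0), subgradient = b - a^T x = 24.0
  y^{k+1} = 0.0 + 0.25*24.0 = 6.0
Step 2: y^k = 6.0, reduced costs: (-14.0, -4.0)
  x^k = (8.0, 8.0), subgradient = b - a^T x = -16.0
  y^{k+1} = 6.0 + 0.25*-16.0 = 2.0
Dual objective at y_2 = 2.0: reduced costs (2.0, 0.0), box minimizer x = (0.0, 0.0)
g(y_2) = b*y + (c1 - a1*y)*x1 + (c2 - a2*y)*x2 = 24*2.0 + 2.0*0.0 + 0.0*0.0 = 48.0 + 0.0 + 0.0 = 48.0


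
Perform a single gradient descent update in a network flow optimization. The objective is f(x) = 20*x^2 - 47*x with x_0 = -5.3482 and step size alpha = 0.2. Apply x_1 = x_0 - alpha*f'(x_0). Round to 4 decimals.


We compute the gradient at x_0 and apply the update.
f'(x) = 40*x - 47
f'(-5.3482) = 40*-5.3482 - 47 = -260.928
x_1 = -5.3482 - 0.2*-260.928 = 46.8374


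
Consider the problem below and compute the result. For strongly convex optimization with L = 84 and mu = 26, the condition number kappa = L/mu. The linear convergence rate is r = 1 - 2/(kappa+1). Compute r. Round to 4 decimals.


Step 1: Compute the condition number.
kappa = L/mu = 84/26 = 3.2308
Step 2: Compute the convergence rate.
r = 1 - 2/(kappa + 1) = 1 - 2*mu/(L + mu) = (L - mu)/(L + mu) = 58/110 = 0.5273


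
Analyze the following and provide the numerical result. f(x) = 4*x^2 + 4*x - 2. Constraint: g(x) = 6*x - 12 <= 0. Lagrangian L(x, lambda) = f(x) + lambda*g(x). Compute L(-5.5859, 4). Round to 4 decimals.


Step 1: Evaluate f(x).
f(-5.5859) = 4*(-5.5859)^2 + 4*(-5.5859) - 2 = 100.4655
Step 2: Evaluate g(x).
g(-5.5859) = 6*-5.5859 - 12 = -45.5154
Step 3: Compute Lagrangian.
L = 100.4655 + 4*-45.5154 = -81.5961


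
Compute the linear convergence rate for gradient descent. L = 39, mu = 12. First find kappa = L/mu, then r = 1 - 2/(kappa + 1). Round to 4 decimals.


Step 1: Compute the condition number.
kappa = L/mu = 39/12 = 3.25
Step 2: Compute the convergence rate.
r = 1 - 2/(kappa + 1) = 1 - 2*mu/(L + mu) = (L - mu)/(L + mu) = 27/51 = 0.5294


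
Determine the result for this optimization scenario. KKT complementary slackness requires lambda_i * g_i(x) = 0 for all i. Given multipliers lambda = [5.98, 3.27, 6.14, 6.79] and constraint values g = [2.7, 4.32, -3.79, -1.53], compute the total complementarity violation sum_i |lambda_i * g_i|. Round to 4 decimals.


KKT complementary slackness check:
lambda_1 * g_1 = 5.98 * 2.7 = 16.146
lambda_2 * g_2 = 3.27 * 4.32 = 14.1264
lambda_3 * g_3 = 6.14 * -3.79 = -23.2706
lambda_4 * g_4 = 6.79 * -1.53 = -10.3887
Total violation = 16.146 + 14.1264 + 23.2706 + 10.3887 = 63.9317


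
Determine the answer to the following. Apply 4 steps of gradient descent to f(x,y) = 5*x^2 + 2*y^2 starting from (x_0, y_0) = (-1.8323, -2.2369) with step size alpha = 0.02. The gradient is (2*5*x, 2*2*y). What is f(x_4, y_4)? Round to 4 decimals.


Gradient descent on f(x,y) = 5*x^2 + 2*y^2.
Starting point: (-1.8323, -2.2369), alpha = 0.02
Step 1: grad_x = 2*5*-1.8323 = -18.323, grad_y = 2*2*-2.2369 = -8.9476
  x_1 = -1.8323 - 0.02*-18.323 = -1.4658
  y_1 = -2.2369 - 0.02*-8.9476 = -2.0579
Step 2: grad_x = 2*5*-1.4658 = -14.6584, grad_y = 2*2*-2.0579 = -8.2318
  x_2 = -1.4658 - 0.02*-14.6584 = -1.1727
  y_2 = -2.0579 - 0.02*-8.2318 = -1.8933
Step 3: grad_x = 2*5*-1.1727 = -11.7267, grad_y = 2*2*-1.8933 = -7.5732
  x_3 = -1.1727 - 0.02*-11.7267 = -0.9381
  y_3 = -1.8933 - 0.02*-7.5732 = -1.7418
Step 4: grad_x = 2*5*-0.9381 = -9.3814, grad_y = 2*2*-1.7418 = -6.9674
  x_4 = -0.9381 - 0.02*-9.3814 = -0.7505
  y_4 = -1.7418 - 0.02*-6.9674 = -1.6025
f(-0.7505, -1.6025) = 5*(-0.7505)^2 + 2*(-1.6025)^2 = 7.9523


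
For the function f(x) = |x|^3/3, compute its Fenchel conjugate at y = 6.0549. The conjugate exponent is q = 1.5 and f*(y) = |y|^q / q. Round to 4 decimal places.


The conjugate exponent q satisfies 1/p + 1/q = 1.
p = 3, so q = 3/(3 - 1) = 1.5
|y|^q = 6.0549^1.5 = 14.8991
f*(6.0549) = 14.8991 / 1.5 = 9.9327


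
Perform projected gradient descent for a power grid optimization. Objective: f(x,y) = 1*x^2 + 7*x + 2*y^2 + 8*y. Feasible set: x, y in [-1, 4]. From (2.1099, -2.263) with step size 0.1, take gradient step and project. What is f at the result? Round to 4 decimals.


Step 1: Compute gradient at (2.1099, -2.263).
grad_x = 2*1*2.1099 + 7 = 11.2198
grad_y = 2*2*-2.263 + 8 = -1.052
Step 2: Gradient step.
x_raw = 2.1099 - 0.1*11.2198 = 0.9879
y_raw = -2.263 - 0.1*-1.052 = -2.1578
Step 3: Project onto [-1, 4].
x_proj = clip(0.9879) = 0.9879
y_proj = clip(-2.1578) = -1.0
Step 4: Evaluate f.
f(0.9879, -1.0) = 1.8914


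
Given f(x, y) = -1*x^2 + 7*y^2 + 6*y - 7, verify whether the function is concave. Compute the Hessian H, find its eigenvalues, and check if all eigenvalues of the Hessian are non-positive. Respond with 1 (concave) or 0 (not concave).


The Hessian of f(x,y) = -1*x^2 + 7*y^2 + 6*y - 7 is:
H = [[-2, 0], [0, 14]]
Trace = -2 + 14 = 12
Determinant = -2*14 - (0)^2 = -28
Discriminant = (12)^2 - 4*-28 = 256.0
Eigenvalues: lambda_1 = -2.0, lambda_2 = 14.0
The function is not concave.

0


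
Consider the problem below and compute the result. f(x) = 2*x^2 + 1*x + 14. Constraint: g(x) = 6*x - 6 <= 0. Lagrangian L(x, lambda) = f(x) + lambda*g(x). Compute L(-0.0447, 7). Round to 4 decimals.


Step 1: Evaluate f(x).
f(-0.0447) = 2*(-0.0447)^2 + 1*(-0.0447) + 14 = 13.9593
Step 2: Evaluate g(x).
g(-0.0447) = 6*-0.0447 - 6 = -6.2682
Step 3: Compute Lagrangian.
L = 13.9593 + 7*-6.2682 = -29.9181


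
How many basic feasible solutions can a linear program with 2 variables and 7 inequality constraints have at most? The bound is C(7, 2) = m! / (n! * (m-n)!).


Each vertex corresponds to some choice of n active constraints out of m, so the number of vertices is at most C(m, n) = m! / (n!(m-n)!).
m = 7, n = 2
Numerator: 7 * 6
Denominator: 2! = 2
C(7, 2) = 21


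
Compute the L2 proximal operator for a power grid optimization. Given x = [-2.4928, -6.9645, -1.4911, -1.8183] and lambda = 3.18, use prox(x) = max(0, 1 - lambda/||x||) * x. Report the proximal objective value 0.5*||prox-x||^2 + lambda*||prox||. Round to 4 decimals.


Step 1: Compute ||x||.
||x|| = 7.762
Step 2: Compute scaling factor.
scale = max(0, 1 - 3.18/7.762) = 0.5903
Step 3: prox(x) = [-1.4715, -4.1112, -0.8802, -1.0734]
||prox(x)|| = 4.582
Step 4: Proximal objective.
0.5*||prox-x||^2 = 5.0562
lambda*||prox|| = 14.5708
Total = 19.6268


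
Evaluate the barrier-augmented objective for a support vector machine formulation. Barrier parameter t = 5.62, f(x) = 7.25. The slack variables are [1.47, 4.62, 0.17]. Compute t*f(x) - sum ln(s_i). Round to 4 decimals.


Step 1: Compute log-barrier.
ln values: [0.3853, 1.5304, -1.772]
phi = -(0.3853 + 1.5304 - 1.772) = -0.1437
Step 2: Compute augmented objective.
t*f(x) = 5.62*7.25 = 40.745
Total = 40.745 - 0.1437 = 40.6013


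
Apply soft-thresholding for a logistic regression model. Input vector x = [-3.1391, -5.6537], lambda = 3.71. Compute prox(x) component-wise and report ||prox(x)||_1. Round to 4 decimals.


Soft-thresholding with lambda = 3.71:
prox(-3.1391) = sign(-3.1391)*max(|-3.1391| - 3.71, 0) = 0.0
prox(-5.6537) = sign(-5.6537)*max(|-5.6537| - 3.71, 0) = -1.9437
prox(x) = [0.0, -1.9437]
||prox(x)||_1 = 0.0 + 1.9437 = 1.9437


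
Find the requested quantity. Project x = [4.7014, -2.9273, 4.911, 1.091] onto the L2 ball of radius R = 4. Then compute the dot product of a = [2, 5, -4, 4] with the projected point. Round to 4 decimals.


Step 1: Compute ||x|| (intermediates to 6 decimals).
||x|| = sqrt(4.7014^2 + (-2.9273)^2 + 4.911^2 + 1.091^2) = 7.482008
Step 2: Project.
Since ||x|| > R, scale = R/||x|| = 4/7.482008 = 0.534616, proj(x) = scale * x
proj(x) = [2.513444, -1.564981, 2.625499, 0.583266]
Step 3: Dot product.
a^T * proj(x) = 2*2.513444 + 5*(-1.564981) - 4*2.625499 + 4*0.583266 = -10.9669


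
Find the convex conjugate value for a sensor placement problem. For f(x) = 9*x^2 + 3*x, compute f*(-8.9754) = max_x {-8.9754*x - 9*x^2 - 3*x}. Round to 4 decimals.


f*(y) = sup_x {y*x - a*x^2 - b*x} = sup_x {(y-b)*x - a*x^2}
FOC: (y - b) - 2a*x = 0 => x* = (y - b)/(2a)
x* = (-8.9754 - 3)/(2*9) = -0.6653
f*(-8.9754) = (y-b)^2/(4a) = (-8.9754 - 3)^2/(4*9)
= 143.4102/36 = 3.9836


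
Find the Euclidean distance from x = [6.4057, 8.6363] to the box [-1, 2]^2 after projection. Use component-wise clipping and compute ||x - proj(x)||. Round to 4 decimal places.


Project each component onto [-1, 2].
clip(6.4057) = 2.0, clip(8.6363) = 2.0
Projection = [2.0, 2.0]
Squared diffs: [19.4102, 44.0405]
Distance = sqrt(63.4507) = 7.9656


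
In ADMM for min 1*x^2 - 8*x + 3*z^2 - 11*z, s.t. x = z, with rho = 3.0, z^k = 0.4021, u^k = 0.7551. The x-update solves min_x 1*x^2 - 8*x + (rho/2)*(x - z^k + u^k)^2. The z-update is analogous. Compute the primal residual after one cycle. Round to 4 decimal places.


ADMM iteration with rho = 3.0, z^k = 0.4021, u^k = 0.7551
Step 1: x-update.
Minimize 1*x^2 - 8*x + (3.0/2)*(x - 0.4021 + 0.7551)^2
FOC: (2*1 + 3.0)*x = 8 + 3.0*(0.4021 - 0.7551)
x^{k+1} = 1.3882
Step 2: z-update.
Minimize 3*z^2 - 11*z + (3.0/2)*(1.3882 - z + 0.7551)^2
FOC: (2*3 + 3.0)*z = 11 + 3.0*(1.3882 + 0.7551)
z^{k+1} = 1.9367
Step 3: u-update.
u^{k+1} = 0.7551 + 1.3882 - 1.9367 = 0.2066
Step 4: Primal residual = |1.3882 - 1.9367| = 0.5485


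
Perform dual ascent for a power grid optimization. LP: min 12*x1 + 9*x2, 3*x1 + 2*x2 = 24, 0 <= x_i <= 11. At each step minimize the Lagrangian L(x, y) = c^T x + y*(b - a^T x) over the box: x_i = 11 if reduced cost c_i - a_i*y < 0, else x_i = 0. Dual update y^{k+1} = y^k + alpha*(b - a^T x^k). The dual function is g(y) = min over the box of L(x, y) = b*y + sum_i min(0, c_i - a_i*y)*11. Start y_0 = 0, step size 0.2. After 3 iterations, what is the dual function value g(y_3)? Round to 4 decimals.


Dual ascent for LP: min 12*x1 + 9*x2, 3*x1 + 2*x2 = 24, 0 <= x_i <= 11
Step 1: y^k = 0.0, reduced costs: (12.0, 9.0)
  x^k = (0.0, 0.0), subgradient = b - a^T x = 24.0
  y^{k+1} = 0.0 + 0.2*24.0 = 4.8
Step 2: y^k = 4.8, reduced costs: (-2.4, -0.6)
  x^k = (11.0, 11.0), subgradient = b - a^T x = -31.0
  y^{k+1} = 4.8 + 0.2*-31.0 = -1.4
Step 3: y^k = -1.4, reduced costs: (16.2, 11.8)
  x^k = (0.0, 0.0), subgradient = b - a^T x = 24.0
  y^{k+1} = -1.4 + 0.2*24.0 = 3.4
Dual objective at y_3 = 3.4: reduced costs (1.8, 2.2), box minimizer x = (0.0, 0.0)
g(y_3) = b*y + (c1 - a1*y)*x1 + (c2 - a2*y)*x2 = 24*3.4 + 1.8*0.0 + 2.2*0.0 = 81.6 + 0.0 + 0.0 = 81.6


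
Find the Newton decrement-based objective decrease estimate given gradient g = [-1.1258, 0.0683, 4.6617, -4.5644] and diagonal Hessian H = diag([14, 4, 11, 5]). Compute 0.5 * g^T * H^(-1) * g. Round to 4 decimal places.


Step 1: H is diagonal, so H^(-1) * g = [-0.0804, 0.0171, 0.4238, -0.9129].
Step 2: g^T H^(-1) g = sum_i g_i^2 / H_ii
  = (-1.1258)^2/14 + (0.0683)^2/4 + (4.6617)^2/11 + (-4.5644)^2/5
  = 0.0905 + 0.0012 + 1.9756 + 4.1667 = 6.234
Step 3: Objective decrease = 0.5 * g^T H^(-1) g = 3.117


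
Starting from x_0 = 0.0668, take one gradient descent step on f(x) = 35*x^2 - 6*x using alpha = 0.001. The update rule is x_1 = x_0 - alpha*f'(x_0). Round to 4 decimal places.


We compute the gradient at x_0 and apply the update.
f'(x) = 70*x - 6
f'(0.0668) = 70*0.0668 - 6 = -1.324
x_1 = 0.0668 - 0.001*-1.324 = 0.0681


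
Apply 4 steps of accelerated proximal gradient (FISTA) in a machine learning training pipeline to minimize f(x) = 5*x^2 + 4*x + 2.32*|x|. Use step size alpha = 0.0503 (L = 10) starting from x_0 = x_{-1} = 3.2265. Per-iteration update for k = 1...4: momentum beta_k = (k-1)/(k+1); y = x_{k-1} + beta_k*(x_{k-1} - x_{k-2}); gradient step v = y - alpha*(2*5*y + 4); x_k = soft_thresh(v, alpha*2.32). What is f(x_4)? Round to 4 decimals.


FISTA on f(x) = 5*x^2 + 4*x + 2.32*|x|
L = 10, alpha = 0.0503
Iteration 1: beta = 0.0, y = 3.2265 + 0.0*(3.2265 - 3.2265) = 3.2265
  grad(y) = 36.265, v = y - alpha*grad = 1.4024
  prox(v) = soft_thresh(1.4024, 0.1167) = 1.2857
Iteration 2: beta = 0.3333, y = 1.2857 + 0.3333*(1.2857 - 3.2265) = 0.6387
  grad(y) = 10.3873, v = y - alpha*grad = 0.1163
  prox(v) = soft_thresh(0.1163, 0.1167) = 0.0
Iteration 3: beta = 0.5, y = 0.0 + 0.5*(0.0 - 1.2857) = -0.6428
  grad(y) = -2.4284, v = y - alpha*grad = -0.5207
  prox(v) = soft_thresh(-0.5207, 0.1167) = -0.404
Iteration 4: beta = 0.6, y = -0.404 + 0.6*(-0.404 - 0.0) = -0.6464
  grad(y) = -2.4639, v = y - alpha*grad = -0.5225
  prox(v) = soft_thresh(-0.5225, 0.1167) = -0.4058
f(x_4) = 5*(-0.4058)^2 + 4*(-0.4058) + 2.32*|-0.4058| = 0.1415


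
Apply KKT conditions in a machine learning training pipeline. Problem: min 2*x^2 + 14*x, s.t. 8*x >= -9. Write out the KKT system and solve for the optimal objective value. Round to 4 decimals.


Step 1: Try lambda = 0 (constraint inactive).
x_unc = -14/(2*2) = -3.5
Check: 8*-3.5 = -28.0 < -9 -- violated!
Step 2: Constraint must be active: 8*x = -9
x* = -9/8 = -1.125
lambda = (2*2*(-1.125) + 14)/8 = 1.1875
Step 3: Compute optimal value.
f(x*) = 2*(-1.125)^2 + 14*(-1.125) = -13.2188


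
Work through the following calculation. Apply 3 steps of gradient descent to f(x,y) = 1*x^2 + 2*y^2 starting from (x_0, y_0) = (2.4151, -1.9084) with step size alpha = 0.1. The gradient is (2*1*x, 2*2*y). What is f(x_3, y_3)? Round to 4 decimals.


Gradient descent on f(x,y) = 1*x^2 + 2*y^2.
Starting point: (2.4151, -1.9084), alpha = 0.1
Step 1: grad_x = 2*1*2.4151 = 4.8302, grad_y = 2*2*-1.9084 = -7.6336
  x_1 = 2.4151 - 0.1*4.8302 = 1.9321
  y_1 = -1.9084 - 0.1*-7.6336 = -1.145
Step 2: grad_x = 2*1*1.9321 = 3.8642, grad_y = 2*2*-1.145 = -4.5802
  x_2 = 1.9321 - 0.1*3.8642 = 1.5457
  y_2 = -1.145 - 0.1*-4.5802 = -0.687
Step 3: grad_x = 2*1*1.5457 = 3.0913, grad_y = 2*2*-0.687 = -2.7481
  x_3 = 1.5457 - 0.1*3.0913 = 1.2365
  y_3 = -0.687 - 0.1*-2.7481 = -0.4122
f(1.2365, -0.4122) = 1*1.2365^2 + 2*(-0.4122)^2 = 1.8689


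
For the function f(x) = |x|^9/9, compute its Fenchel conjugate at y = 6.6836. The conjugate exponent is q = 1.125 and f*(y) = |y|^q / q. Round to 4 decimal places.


The conjugate exponent q satisfies 1/p + 1/q = 1.
p = 9, so q = 9/(9 - 1) = 1.125
|y|^q = 6.6836^1.125 = 8.4749
f*(6.6836) = 8.4749 / 1.125 = 7.5333


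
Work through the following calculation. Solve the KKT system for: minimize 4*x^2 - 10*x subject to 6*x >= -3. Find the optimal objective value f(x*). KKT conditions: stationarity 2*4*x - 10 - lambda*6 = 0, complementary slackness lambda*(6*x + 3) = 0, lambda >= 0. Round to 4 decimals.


Step 1: Try lambda = 0 (constraint inactive).
Stationarity: 2*4*x - 10 = 0
x* = 10/(2*4) = 1.25
Check constraint: 6*1.25 = 7.5 >= -3 -- satisfied.
Step 2: Compute optimal value.
f(x*) = 4*1.25^2 - 10*1.25 = -6.25


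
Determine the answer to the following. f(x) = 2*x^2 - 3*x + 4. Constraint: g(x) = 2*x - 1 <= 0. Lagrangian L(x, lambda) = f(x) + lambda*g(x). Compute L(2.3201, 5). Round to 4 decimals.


Step 1: Evaluate f(x).
f(2.3201) = 2*2.3201^2 - 3*2.3201 + 4 = 7.8054
Step 2: Evaluate g(x).
g(2.3201) = 2*2.3201 - 1 = 3.6402
Step 3: Compute Lagrangian.
L = 7.8054 + 5*3.6402 = 26.0064


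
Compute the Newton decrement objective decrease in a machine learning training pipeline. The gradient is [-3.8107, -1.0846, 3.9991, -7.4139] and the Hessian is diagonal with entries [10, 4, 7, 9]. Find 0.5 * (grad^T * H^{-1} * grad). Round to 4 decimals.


Step 1: H is diagonal, so H^(-1) * g = [-0.3811, -0.2712, 0.5713, -0.8238].
Step 2: g^T H^(-1) g = sum_i g_i^2 / H_ii
  = (-3.8107)^2/10 + (-1.0846)^2/4 + (3.9991)^2/7 + (-7.4139)^2/9
  = 1.4521 + 0.2941 + 2.2847 + 6.1073 = 10.1382
Step 3: Objective decrease = 0.5 * g^T H^(-1) g = 5.0691


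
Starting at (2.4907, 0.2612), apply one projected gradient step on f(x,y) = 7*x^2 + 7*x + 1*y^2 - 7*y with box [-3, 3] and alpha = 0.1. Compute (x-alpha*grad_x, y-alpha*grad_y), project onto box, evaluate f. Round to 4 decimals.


Step 1: Compute gradient at (2.4907, 0.2612).
grad_x = 2*7*2.4907 + 7 = 41.8698
grad_y = 2*1*0.2612 - 7 = -6.4776
Step 2: Gradient step.
x_raw = 2.4907 - 0.1*41.8698 = -1.6963
y_raw = 0.2612 - 0.1*-6.4776 = 0.909
Step 3: Project onto [-3, 3].
x_proj = clip(-1.6963) = -1.6963
y_proj = clip(0.909) = 0.909
Step 4: Evaluate f.
f(-1.6963, 0.909) = 2.7311


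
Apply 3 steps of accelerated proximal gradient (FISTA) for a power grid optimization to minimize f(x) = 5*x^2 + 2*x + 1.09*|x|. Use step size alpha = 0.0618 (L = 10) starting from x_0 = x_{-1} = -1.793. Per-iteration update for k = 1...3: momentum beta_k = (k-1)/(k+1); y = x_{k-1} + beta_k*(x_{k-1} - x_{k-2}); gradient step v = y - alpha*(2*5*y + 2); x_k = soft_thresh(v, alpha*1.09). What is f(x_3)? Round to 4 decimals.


FISTA on f(x) = 5*x^2 + 2*x + 1.09*|x|
L = 10, alpha = 0.0618
Iteration 1: beta = 0.0, y = -1.793 + 0.0*(-1.793 + 1.793) = -1.793
  grad(y) = -15.93, v = y - alpha*grad = -0.8085
  prox(v) = soft_thresh(-0.8085, 0.0674) = -0.7412
Iteration 2: beta = 0.3333, y = -0.7412 + 0.3333*(-0.7412 + 1.793) = -0.3906
  grad(y) = -1.9055, v = y - alpha*grad = -0.2728
  prox(v) = soft_thresh(-0.2728, 0.0674) = -0.2054
Iteration 3: beta = 0.5, y = -0.2054 + 0.5*(-0.2054 + 0.7412) = 0.0624
  grad(y) = 2.6244, v = y - alpha*grad = -0.0997
  prox(v) = soft_thresh(-0.0997, 0.0674) = -0.0324
f(x_3) = 5*(-0.0324)^2 + 2*(-0.0324) + 1.09*|-0.0324| = -0.0242


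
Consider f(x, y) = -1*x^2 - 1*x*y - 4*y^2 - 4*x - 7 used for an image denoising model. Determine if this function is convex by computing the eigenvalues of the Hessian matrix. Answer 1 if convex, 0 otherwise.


The Hessian of f(x,y) = -1*x^2 - 1*x*y - 4*y^2 - 4*x - 7 is:
H = [[-2, -1], [-1, -8]]
Trace = -2 - 8 = -10
Determinant = -2*-8 - (-1)^2 = 15
Discriminant = (-10)^2 - 4*15 = 40.0
Eigenvalues: lambda_1 = -8.1623, lambda_2 = -1.8377
The function is not convex.

0
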